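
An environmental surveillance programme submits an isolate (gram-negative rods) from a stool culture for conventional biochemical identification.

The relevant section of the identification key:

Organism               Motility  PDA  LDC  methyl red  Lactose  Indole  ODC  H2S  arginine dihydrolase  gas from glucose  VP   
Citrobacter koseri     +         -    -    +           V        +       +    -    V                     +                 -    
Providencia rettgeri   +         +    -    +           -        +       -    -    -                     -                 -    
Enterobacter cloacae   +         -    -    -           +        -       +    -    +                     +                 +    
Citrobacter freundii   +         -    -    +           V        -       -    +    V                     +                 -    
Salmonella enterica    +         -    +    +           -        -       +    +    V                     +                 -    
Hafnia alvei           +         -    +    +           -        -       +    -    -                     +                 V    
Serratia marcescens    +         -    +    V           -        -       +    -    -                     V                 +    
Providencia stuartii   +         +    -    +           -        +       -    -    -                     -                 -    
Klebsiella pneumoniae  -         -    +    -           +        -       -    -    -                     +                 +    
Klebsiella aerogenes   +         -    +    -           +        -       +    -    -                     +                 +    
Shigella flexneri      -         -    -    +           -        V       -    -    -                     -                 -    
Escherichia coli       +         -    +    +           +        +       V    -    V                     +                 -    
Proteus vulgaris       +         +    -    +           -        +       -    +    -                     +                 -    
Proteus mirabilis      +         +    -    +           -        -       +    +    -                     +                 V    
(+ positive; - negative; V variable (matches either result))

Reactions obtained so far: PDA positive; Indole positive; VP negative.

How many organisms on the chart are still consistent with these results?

3

VP -: excludes Enterobacter cloacae, Serratia marcescens, Klebsiella pneumoniae, Klebsiella aerogenes — 10 left.
Indole +: excludes Citrobacter freundii, Salmonella enterica, Hafnia alvei, Proteus mirabilis — 6 left.
PDA +: excludes Citrobacter koseri, Shigella flexneri, Escherichia coli — 3 left.
Still consistent: Proteus vulgaris, Providencia rettgeri, Providencia stuartii.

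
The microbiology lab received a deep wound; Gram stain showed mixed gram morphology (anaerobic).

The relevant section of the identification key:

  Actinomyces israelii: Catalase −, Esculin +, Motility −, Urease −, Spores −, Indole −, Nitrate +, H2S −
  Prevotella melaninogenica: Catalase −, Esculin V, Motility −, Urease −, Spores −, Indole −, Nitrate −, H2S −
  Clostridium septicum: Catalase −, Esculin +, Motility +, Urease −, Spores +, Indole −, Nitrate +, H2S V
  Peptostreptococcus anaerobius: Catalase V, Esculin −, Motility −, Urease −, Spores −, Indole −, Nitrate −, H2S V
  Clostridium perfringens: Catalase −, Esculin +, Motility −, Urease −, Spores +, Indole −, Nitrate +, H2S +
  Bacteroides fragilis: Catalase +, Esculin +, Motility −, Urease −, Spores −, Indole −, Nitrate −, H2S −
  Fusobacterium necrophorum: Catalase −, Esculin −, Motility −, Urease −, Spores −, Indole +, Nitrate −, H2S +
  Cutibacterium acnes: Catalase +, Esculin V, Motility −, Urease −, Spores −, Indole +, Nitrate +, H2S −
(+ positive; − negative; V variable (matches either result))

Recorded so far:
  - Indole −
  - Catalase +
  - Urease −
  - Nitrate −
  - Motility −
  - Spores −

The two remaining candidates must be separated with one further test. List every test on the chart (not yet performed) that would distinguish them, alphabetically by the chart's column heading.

Esculin

Motility −: excludes Clostridium septicum — 7 left.
Indole −: excludes Fusobacterium necrophorum, Cutibacterium acnes — 5 left.
Spores −: excludes Clostridium perfringens — 4 left.
Nitrate −: excludes Actinomyces israelii — 3 left.
Urease −: all 3 remaining candidates are consistent.
Catalase +: excludes Prevotella melaninogenica — 2 left.
Two candidates remain: Bacteroides fragilis and Peptostreptococcus anaerobius.
  Esculin: Bacteroides fragilis +, Peptostreptococcus anaerobius − — discriminates.
  H2S: − vs V — variable for at least one, does not separate.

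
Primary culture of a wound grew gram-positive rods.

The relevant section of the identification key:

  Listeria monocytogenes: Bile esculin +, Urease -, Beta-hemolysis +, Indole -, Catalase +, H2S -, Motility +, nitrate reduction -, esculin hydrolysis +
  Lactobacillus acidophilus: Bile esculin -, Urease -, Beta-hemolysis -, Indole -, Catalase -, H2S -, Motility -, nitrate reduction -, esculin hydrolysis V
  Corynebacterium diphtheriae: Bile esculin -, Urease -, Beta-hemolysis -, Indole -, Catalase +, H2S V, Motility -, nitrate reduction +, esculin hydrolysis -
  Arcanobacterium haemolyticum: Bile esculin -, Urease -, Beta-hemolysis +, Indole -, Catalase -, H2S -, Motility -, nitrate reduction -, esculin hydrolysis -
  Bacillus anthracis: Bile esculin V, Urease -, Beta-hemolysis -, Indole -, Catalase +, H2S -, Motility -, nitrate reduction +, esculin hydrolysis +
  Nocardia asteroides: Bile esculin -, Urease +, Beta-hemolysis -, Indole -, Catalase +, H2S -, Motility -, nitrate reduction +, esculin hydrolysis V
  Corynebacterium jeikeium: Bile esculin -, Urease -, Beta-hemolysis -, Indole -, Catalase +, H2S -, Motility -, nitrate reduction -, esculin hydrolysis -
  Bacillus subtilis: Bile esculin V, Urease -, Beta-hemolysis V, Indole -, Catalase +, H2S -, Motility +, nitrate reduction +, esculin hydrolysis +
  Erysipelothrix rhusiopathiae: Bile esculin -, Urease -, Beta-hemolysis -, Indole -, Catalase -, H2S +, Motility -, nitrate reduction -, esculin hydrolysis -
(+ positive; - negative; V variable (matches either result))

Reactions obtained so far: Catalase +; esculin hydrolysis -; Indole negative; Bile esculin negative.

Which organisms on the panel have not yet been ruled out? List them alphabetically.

Bile esculin -: excludes Listeria monocytogenes — 8 left.
Indole -: all 8 remaining candidates are consistent.
Catalase +: excludes Lactobacillus acidophilus, Arcanobacterium haemolyticum, Erysipelothrix rhusiopathiae — 5 left.
esculin hydrolysis -: excludes Bacillus anthracis, Bacillus subtilis — 3 left.

Corynebacterium diphtheriae, Corynebacterium jeikeium, Nocardia asteroides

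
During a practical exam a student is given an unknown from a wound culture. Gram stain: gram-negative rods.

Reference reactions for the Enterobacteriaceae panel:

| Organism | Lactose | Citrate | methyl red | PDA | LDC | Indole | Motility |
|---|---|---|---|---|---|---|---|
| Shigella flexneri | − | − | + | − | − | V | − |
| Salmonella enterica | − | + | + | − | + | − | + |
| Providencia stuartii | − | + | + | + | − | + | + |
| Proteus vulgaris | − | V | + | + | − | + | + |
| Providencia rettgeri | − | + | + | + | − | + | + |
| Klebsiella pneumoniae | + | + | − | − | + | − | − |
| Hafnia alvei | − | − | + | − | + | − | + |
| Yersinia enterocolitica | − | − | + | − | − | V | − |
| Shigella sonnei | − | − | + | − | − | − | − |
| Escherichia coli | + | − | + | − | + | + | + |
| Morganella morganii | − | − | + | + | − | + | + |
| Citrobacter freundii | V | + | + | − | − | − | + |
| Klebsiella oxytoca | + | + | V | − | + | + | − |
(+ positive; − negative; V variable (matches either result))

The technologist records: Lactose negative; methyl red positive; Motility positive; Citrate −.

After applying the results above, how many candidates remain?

3

Lactose −: excludes Klebsiella pneumoniae, Escherichia coli, Klebsiella oxytoca — 10 left.
Motility +: excludes Shigella flexneri, Yersinia enterocolitica, Shigella sonnei — 7 left.
methyl red +: all 7 remaining candidates are consistent.
Citrate −: excludes Salmonella enterica, Providencia stuartii, Providencia rettgeri, Citrobacter freundii — 3 left.
Still consistent: Hafnia alvei, Morganella morganii, Proteus vulgaris.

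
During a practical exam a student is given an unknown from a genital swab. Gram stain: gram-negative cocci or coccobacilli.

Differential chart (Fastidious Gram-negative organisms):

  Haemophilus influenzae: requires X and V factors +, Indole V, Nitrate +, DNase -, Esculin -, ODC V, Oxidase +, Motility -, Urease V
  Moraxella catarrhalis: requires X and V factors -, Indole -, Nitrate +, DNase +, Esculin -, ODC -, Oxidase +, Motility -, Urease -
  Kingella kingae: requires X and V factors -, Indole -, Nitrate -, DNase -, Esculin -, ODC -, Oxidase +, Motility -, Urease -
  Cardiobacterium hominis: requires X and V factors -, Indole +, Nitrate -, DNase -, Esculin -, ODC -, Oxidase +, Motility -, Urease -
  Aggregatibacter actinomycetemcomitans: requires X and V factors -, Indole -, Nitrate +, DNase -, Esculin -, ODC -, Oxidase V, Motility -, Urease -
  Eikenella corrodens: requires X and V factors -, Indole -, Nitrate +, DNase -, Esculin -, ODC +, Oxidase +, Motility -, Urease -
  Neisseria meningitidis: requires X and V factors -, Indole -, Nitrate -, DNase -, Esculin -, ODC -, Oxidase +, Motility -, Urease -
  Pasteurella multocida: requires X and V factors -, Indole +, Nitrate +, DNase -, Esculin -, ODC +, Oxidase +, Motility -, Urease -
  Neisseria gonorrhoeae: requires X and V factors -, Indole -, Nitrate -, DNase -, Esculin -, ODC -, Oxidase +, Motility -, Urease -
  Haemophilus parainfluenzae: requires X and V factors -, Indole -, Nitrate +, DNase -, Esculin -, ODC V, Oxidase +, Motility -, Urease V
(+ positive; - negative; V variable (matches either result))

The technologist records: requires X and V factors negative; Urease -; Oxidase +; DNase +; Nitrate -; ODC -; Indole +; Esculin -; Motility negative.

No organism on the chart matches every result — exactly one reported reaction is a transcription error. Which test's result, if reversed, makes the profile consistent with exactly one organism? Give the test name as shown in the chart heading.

DNase

As reported, no row in the chart matches all 9 reactions.
Reversing Oxidase → still no organism matches.
Reversing Motility → still no organism matches.
Reversing ODC → still no organism matches.
Reversing requires X and V factors → still no organism matches.
Reversing DNase (to -) → unique match: Cardiobacterium hominis.
Reversing Nitrate → still no organism matches.
Reversing Indole → still no organism matches.
Reversing Esculin → still no organism matches.
Reversing Urease → still no organism matches.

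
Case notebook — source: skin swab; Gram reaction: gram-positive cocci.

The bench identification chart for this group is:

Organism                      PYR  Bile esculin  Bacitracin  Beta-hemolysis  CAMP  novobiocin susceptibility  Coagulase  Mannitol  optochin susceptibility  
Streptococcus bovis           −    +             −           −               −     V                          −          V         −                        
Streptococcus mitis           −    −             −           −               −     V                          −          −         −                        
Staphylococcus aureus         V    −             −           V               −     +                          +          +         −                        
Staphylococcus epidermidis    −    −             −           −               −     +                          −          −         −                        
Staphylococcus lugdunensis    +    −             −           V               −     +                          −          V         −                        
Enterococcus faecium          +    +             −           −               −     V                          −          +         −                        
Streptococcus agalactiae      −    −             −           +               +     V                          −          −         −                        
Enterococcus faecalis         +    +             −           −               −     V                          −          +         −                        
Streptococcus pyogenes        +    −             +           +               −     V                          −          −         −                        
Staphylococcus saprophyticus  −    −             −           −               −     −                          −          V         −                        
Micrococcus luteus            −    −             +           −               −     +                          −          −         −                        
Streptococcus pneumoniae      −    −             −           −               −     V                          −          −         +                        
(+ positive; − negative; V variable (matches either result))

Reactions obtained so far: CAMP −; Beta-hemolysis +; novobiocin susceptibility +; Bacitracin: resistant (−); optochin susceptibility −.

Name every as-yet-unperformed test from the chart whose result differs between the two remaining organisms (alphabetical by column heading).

Coagulase

CAMP −: excludes Streptococcus agalactiae — 11 left.
optochin susceptibility −: excludes Streptococcus pneumoniae — 10 left.
novobiocin susceptibility +: excludes Staphylococcus saprophyticus — 9 left.
Beta-hemolysis +: excludes 6 organisms — 3 left.
Bacitracin −: excludes Streptococcus pyogenes — 2 left.
Two candidates remain: Staphylococcus aureus and Staphylococcus lugdunensis.
  PYR: V vs + — variable for at least one, does not separate.
  Bile esculin: − vs − — same for both, does not separate.
  Coagulase: Staphylococcus aureus +, Staphylococcus lugdunensis − — discriminates.
  Mannitol: + vs V — variable for at least one, does not separate.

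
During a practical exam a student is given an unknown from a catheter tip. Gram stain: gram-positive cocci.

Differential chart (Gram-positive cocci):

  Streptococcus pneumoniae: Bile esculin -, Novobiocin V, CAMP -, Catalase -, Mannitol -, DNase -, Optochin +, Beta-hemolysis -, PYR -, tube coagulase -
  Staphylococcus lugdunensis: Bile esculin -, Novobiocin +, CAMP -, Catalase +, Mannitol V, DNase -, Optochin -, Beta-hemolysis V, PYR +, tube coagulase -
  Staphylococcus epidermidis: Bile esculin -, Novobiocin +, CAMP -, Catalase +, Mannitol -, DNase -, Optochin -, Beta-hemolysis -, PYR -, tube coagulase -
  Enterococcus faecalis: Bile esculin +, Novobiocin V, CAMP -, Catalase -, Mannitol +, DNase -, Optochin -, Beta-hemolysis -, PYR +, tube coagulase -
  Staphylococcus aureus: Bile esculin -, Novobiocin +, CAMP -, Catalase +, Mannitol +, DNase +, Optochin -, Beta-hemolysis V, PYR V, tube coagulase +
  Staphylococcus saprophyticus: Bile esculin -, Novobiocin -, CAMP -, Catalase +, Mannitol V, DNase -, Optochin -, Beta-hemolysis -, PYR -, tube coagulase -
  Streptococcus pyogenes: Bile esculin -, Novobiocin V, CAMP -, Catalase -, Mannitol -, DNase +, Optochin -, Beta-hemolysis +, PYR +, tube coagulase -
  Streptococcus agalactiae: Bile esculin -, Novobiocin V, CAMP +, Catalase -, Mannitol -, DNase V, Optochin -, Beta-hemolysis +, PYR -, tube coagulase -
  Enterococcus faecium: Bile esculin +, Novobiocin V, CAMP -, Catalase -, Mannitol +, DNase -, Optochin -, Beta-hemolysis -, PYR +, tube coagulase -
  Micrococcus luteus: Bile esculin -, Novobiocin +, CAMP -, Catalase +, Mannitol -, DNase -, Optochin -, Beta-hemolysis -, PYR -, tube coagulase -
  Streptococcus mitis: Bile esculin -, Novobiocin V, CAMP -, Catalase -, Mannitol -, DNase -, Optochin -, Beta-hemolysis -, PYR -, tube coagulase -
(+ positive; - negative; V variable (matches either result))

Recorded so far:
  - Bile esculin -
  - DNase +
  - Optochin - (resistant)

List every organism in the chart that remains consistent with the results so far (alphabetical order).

Bile esculin -: excludes Enterococcus faecalis, Enterococcus faecium — 9 left.
DNase +: excludes 6 organisms — 3 left.
Optochin -: all 3 remaining candidates are consistent.

Staphylococcus aureus, Streptococcus agalactiae, Streptococcus pyogenes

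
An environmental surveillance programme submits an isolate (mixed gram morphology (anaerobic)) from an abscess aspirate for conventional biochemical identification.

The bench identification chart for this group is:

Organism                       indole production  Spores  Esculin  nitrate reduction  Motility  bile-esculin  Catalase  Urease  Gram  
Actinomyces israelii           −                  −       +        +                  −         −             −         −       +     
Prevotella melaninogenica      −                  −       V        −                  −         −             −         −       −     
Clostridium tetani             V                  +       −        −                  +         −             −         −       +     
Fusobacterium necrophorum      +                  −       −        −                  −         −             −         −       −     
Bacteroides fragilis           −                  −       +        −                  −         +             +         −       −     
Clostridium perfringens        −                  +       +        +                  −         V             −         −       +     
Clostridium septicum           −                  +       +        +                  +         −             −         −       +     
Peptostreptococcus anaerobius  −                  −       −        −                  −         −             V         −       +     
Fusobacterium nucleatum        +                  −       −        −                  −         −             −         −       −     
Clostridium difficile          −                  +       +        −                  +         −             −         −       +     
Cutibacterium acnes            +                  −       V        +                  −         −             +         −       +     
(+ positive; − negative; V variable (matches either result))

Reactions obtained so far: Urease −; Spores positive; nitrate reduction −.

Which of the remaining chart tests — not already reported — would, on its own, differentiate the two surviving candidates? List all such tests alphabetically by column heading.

Spores +: excludes 7 organisms — 4 left.
nitrate reduction −: excludes Clostridium perfringens, Clostridium septicum — 2 left.
Urease −: all 2 remaining candidates are consistent.
Two candidates remain: Clostridium difficile and Clostridium tetani.
  indole production: − vs V — variable for at least one, does not separate.
  Esculin: Clostridium difficile +, Clostridium tetani − — discriminates.
  Motility: + vs + — same for both, does not separate.
  bile-esculin: − vs − — same for both, does not separate.
  Catalase: − vs − — same for both, does not separate.
  Gram: + vs + — same for both, does not separate.

Esculin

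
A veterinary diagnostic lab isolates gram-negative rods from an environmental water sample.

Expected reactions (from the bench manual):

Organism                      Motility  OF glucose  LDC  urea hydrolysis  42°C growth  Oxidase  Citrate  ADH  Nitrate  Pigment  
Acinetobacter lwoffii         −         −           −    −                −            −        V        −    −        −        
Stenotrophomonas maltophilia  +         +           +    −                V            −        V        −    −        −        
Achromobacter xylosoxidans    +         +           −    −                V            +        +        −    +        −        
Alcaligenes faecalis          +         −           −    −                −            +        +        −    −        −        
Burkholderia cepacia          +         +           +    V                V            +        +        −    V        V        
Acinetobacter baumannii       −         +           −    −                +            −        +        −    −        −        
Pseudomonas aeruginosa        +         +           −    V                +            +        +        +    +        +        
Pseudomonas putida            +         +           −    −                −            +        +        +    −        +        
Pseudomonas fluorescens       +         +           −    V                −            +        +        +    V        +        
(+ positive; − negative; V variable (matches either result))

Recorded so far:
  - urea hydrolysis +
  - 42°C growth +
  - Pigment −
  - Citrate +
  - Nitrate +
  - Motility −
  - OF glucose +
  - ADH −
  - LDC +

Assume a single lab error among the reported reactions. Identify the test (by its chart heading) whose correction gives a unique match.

Motility

As reported, no row in the chart matches all 9 reactions.
Reversing Nitrate → still no organism matches.
Reversing LDC → still no organism matches.
Reversing Motility (to +) → unique match: Burkholderia cepacia.
Reversing OF glucose → still no organism matches.
Reversing urea hydrolysis → still no organism matches.
Reversing Citrate → still no organism matches.
Reversing Pigment → still no organism matches.
Reversing 42°C growth → still no organism matches.
Reversing ADH → still no organism matches.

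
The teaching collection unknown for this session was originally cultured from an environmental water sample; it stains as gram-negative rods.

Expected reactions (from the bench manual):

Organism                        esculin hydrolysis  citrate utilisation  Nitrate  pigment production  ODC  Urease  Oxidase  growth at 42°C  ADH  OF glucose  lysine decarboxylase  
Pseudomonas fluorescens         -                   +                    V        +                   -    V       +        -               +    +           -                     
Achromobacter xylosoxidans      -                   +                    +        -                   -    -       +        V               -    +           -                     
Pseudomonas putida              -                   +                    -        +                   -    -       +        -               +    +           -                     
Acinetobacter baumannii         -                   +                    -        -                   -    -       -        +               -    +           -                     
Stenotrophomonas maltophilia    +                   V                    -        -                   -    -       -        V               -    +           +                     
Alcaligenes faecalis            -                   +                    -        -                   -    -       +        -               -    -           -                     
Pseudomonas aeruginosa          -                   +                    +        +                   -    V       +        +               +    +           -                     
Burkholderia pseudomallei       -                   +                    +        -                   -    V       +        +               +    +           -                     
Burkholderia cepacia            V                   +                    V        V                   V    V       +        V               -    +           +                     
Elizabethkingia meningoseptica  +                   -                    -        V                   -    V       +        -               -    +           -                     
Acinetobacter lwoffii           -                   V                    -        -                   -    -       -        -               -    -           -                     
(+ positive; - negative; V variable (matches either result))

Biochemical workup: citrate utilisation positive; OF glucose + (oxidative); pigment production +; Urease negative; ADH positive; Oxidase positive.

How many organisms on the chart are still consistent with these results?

3

citrate utilisation +: excludes Elizabethkingia meningoseptica — 10 left.
pigment production +: excludes 6 organisms — 4 left.
Oxidase +: all 4 remaining candidates are consistent.
Urease -: all 4 remaining candidates are consistent.
OF glucose +: all 4 remaining candidates are consistent.
ADH +: excludes Burkholderia cepacia — 3 left.
Still consistent: Pseudomonas aeruginosa, Pseudomonas fluorescens, Pseudomonas putida.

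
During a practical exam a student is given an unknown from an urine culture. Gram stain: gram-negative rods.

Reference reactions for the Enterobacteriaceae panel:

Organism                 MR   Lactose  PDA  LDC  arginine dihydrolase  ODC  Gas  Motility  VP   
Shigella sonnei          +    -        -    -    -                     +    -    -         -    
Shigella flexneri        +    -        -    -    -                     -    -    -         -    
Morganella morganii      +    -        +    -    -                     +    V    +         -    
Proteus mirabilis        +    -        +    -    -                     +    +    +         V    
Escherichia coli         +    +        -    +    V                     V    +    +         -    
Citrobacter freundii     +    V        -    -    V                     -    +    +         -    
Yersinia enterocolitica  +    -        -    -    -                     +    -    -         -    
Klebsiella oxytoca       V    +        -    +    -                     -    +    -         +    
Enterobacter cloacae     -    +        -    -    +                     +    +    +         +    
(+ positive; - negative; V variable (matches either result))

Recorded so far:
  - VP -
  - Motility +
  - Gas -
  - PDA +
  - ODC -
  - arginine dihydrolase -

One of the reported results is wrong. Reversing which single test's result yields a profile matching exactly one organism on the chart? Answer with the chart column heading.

As reported, no row in the chart matches all 6 reactions.
Reversing Motility → still no organism matches.
Reversing Gas → still no organism matches.
Reversing ODC (to +) → unique match: Morganella morganii.
Reversing arginine dihydrolase → still no organism matches.
Reversing VP → still no organism matches.
Reversing PDA → still no organism matches.

ODC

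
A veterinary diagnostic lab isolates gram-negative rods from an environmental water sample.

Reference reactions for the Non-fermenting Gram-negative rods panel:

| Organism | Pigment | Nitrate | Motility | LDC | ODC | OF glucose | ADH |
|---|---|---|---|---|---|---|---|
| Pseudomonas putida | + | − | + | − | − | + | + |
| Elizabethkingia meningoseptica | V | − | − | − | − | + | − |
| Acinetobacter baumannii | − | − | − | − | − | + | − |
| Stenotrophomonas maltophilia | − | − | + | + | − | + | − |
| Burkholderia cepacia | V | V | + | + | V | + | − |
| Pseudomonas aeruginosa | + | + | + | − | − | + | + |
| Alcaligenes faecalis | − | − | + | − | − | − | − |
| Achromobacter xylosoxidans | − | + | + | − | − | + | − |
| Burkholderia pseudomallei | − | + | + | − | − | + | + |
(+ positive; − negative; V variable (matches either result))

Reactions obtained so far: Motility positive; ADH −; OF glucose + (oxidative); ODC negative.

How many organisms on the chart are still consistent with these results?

3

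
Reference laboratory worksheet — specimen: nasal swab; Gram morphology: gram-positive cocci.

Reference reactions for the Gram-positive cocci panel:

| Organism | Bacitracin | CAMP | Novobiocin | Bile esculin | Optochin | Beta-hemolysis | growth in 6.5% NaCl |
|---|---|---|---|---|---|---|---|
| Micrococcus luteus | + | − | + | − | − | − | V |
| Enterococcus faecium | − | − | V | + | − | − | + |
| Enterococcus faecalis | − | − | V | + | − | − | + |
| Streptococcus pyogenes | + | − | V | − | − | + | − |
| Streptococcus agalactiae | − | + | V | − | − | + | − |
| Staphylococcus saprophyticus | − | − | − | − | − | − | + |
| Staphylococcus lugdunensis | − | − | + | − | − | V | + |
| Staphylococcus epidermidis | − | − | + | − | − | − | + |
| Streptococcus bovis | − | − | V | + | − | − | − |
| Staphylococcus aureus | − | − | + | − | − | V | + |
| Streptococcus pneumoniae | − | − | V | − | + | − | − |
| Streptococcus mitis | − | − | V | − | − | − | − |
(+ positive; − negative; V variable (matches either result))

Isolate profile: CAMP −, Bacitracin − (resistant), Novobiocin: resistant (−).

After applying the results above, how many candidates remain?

6

Novobiocin −: excludes Micrococcus luteus, Staphylococcus lugdunensis, Staphylococcus epidermidis, Staphylococcus aureus — 8 left.
Bacitracin −: excludes Streptococcus pyogenes — 7 left.
CAMP −: excludes Streptococcus agalactiae — 6 left.
Still consistent: Enterococcus faecalis, Enterococcus faecium, Staphylococcus saprophyticus, Streptococcus bovis, Streptococcus mitis, Streptococcus pneumoniae.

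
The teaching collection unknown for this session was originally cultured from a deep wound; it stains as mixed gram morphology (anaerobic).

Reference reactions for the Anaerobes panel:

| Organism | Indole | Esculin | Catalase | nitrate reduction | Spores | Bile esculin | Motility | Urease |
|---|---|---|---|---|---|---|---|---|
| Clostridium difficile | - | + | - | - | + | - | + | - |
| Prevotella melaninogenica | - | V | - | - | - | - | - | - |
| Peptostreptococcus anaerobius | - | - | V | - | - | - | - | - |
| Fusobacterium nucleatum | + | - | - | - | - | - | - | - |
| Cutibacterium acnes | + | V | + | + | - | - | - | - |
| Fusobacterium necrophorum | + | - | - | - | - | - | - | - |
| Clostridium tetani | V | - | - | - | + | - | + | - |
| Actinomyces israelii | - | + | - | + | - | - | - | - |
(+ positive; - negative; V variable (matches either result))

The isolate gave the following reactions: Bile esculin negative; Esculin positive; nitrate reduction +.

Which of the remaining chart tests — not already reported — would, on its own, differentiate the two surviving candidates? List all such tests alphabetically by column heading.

nitrate reduction +: excludes 6 organisms — 2 left.
Bile esculin -: all 2 remaining candidates are consistent.
Esculin +: all 2 remaining candidates are consistent.
Two candidates remain: Actinomyces israelii and Cutibacterium acnes.
  Indole: Actinomyces israelii -, Cutibacterium acnes + — discriminates.
  Catalase: Actinomyces israelii -, Cutibacterium acnes + — discriminates.
  Spores: - vs - — same for both, does not separate.
  Motility: - vs - — same for both, does not separate.
  Urease: - vs - — same for both, does not separate.

Catalase, Indole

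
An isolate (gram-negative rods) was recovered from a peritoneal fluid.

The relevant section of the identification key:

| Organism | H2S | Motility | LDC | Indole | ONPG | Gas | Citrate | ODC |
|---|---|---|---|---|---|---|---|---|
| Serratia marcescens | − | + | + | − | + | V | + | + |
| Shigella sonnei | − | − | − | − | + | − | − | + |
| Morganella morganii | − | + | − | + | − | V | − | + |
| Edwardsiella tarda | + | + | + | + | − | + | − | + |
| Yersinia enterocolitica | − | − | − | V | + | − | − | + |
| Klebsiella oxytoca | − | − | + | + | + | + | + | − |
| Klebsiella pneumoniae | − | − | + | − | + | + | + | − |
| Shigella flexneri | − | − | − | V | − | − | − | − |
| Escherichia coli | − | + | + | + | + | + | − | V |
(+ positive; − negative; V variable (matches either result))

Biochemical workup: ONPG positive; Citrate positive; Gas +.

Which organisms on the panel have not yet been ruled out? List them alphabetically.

Klebsiella oxytoca, Klebsiella pneumoniae, Serratia marcescens

Gas +: excludes Shigella sonnei, Yersinia enterocolitica, Shigella flexneri — 6 left.
ONPG +: excludes Morganella morganii, Edwardsiella tarda — 4 left.
Citrate +: excludes Escherichia coli — 3 left.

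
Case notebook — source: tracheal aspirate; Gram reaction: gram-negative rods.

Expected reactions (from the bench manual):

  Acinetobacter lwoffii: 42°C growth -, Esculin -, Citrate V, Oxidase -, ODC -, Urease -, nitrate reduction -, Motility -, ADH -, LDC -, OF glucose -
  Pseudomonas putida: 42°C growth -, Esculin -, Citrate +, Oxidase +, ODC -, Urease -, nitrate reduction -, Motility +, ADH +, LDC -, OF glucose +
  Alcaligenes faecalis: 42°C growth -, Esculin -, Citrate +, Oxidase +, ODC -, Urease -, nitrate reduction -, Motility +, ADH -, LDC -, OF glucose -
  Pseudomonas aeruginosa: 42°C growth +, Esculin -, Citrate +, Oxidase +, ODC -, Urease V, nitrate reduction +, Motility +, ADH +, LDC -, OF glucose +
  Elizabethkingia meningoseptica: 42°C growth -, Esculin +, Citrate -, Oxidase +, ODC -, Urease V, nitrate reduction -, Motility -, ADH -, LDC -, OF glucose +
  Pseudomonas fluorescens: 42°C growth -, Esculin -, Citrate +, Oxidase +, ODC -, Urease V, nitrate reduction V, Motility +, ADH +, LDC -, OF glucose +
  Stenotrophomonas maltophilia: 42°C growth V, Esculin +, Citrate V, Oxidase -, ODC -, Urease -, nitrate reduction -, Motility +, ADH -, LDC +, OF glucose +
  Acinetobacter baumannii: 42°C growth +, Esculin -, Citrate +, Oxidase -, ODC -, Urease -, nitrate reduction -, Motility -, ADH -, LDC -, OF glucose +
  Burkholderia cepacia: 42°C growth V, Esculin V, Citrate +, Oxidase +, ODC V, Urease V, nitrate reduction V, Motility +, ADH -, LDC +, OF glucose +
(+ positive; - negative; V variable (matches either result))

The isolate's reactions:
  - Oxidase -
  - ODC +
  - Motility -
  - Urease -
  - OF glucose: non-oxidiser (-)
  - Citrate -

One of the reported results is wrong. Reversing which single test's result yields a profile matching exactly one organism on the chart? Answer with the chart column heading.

ODC

As reported, no row in the chart matches all 6 reactions.
Reversing Citrate → still no organism matches.
Reversing Motility → still no organism matches.
Reversing Oxidase → still no organism matches.
Reversing OF glucose → still no organism matches.
Reversing Urease → still no organism matches.
Reversing ODC (to -) → unique match: Acinetobacter lwoffii.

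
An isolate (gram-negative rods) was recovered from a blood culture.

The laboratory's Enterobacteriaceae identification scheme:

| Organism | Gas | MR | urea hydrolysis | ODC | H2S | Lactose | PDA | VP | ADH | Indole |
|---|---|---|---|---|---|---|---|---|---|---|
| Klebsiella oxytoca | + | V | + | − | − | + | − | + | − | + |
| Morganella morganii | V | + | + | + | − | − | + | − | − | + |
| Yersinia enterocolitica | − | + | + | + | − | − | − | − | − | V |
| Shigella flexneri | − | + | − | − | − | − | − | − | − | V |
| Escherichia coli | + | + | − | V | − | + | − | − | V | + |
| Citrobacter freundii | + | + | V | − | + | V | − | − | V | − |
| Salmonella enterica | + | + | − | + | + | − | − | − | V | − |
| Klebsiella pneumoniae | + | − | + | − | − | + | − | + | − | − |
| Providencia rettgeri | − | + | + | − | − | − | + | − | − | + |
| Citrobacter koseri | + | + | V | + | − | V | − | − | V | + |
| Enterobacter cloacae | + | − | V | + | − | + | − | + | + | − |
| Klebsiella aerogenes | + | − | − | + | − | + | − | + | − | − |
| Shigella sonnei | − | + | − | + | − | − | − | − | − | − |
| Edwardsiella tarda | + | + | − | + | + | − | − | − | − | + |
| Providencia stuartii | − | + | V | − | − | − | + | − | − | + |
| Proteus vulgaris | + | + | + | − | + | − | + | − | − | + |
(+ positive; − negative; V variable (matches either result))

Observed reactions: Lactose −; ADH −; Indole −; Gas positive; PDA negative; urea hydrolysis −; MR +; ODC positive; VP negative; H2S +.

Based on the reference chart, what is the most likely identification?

Salmonella enterica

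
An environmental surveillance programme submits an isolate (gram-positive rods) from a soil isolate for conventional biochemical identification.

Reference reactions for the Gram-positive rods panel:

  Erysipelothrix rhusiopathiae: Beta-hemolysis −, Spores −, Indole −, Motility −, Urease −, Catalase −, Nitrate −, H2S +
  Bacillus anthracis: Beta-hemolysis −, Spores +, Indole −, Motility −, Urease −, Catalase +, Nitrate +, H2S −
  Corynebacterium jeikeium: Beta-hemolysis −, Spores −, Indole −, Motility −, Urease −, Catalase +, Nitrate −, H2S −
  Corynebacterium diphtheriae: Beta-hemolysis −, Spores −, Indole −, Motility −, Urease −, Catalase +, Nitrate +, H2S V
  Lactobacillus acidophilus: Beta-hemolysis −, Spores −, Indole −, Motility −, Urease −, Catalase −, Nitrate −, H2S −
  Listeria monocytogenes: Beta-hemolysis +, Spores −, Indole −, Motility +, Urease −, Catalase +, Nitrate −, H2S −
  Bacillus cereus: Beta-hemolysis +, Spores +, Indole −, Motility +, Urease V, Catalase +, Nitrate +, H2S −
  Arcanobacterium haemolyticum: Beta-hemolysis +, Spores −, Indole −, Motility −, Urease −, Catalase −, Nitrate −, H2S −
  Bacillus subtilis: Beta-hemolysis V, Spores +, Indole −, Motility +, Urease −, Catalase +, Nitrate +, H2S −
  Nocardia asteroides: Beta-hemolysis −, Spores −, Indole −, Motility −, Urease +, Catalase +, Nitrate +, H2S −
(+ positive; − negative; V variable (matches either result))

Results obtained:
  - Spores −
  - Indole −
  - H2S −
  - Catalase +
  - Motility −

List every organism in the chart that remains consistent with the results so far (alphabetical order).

Corynebacterium diphtheriae, Corynebacterium jeikeium, Nocardia asteroides

Indole −: all 10 remaining candidates are consistent.
Spores −: excludes Bacillus anthracis, Bacillus cereus, Bacillus subtilis — 7 left.
Motility −: excludes Listeria monocytogenes — 6 left.
H2S −: excludes Erysipelothrix rhusiopathiae — 5 left.
Catalase +: excludes Lactobacillus acidophilus, Arcanobacterium haemolyticum — 3 left.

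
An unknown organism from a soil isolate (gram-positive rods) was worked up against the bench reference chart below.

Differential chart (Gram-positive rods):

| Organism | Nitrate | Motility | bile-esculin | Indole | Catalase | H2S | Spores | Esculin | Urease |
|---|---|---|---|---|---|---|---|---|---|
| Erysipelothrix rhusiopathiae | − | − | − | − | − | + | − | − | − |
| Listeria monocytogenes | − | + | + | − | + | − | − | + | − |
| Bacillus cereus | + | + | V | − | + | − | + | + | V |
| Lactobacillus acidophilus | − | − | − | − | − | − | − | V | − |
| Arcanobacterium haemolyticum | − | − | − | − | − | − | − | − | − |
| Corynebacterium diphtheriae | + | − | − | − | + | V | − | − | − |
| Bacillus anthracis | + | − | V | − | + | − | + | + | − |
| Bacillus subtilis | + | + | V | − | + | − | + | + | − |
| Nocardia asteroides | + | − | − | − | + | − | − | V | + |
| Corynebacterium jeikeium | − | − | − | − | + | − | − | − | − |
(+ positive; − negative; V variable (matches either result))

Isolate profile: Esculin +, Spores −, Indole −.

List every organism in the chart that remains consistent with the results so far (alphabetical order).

Spores −: excludes Bacillus cereus, Bacillus anthracis, Bacillus subtilis — 7 left.
Esculin +: excludes Erysipelothrix rhusiopathiae, Arcanobacterium haemolyticum, Corynebacterium diphtheriae, Corynebacterium jeikeium — 3 left.
Indole −: all 3 remaining candidates are consistent.

Lactobacillus acidophilus, Listeria monocytogenes, Nocardia asteroides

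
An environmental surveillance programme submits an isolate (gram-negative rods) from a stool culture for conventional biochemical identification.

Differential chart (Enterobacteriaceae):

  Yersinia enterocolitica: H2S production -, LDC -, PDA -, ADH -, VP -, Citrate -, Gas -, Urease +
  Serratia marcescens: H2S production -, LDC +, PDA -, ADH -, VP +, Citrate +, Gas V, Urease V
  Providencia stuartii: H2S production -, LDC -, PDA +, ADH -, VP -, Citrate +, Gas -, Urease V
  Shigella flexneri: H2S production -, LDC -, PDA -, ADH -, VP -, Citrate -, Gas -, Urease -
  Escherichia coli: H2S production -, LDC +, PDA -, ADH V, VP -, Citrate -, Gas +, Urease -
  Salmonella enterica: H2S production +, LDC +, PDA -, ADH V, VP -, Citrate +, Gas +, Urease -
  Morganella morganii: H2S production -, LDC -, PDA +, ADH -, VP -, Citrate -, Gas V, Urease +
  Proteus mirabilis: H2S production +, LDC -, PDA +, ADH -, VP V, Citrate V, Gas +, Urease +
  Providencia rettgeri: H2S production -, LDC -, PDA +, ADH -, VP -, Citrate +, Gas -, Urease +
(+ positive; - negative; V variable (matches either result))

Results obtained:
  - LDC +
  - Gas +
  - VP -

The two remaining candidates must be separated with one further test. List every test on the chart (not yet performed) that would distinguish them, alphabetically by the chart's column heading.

Citrate, H2S production

VP -: excludes Serratia marcescens — 8 left.
Gas +: excludes Yersinia enterocolitica, Providencia stuartii, Shigella flexneri, Providencia rettgeri — 4 left.
LDC +: excludes Morganella morganii, Proteus mirabilis — 2 left.
Two candidates remain: Escherichia coli and Salmonella enterica.
  H2S production: Escherichia coli -, Salmonella enterica + — discriminates.
  PDA: - vs - — same for both, does not separate.
  ADH: V vs V — variable for at least one, does not separate.
  Citrate: Escherichia coli -, Salmonella enterica + — discriminates.
  Urease: - vs - — same for both, does not separate.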